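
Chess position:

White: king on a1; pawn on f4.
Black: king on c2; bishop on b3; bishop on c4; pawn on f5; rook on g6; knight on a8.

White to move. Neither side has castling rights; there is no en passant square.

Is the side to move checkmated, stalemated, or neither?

stalemate

White to move; white king on a1.
In check: no.
King squares — b1: attacked by Kc2; a2: attacked by Bb3; b2: attacked by Kc2.
Legal moves for White: none.
Not in check and no legal moves → stalemate.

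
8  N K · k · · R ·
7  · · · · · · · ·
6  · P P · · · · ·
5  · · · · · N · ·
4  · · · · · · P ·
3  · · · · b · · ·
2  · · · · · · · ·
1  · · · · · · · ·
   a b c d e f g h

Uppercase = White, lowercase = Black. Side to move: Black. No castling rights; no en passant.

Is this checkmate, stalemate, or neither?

checkmate

Black to move; black king on d8.
In check: yes, from the white rook on g8.
King squares — c7: attacked by Pb6; d7: attacked by Pc6; e7: attacked by Nf5; c8: attacked by Kb8; e8: attacked by Rg8.
Legal moves for Black: none.
In check with no legal moves → checkmate.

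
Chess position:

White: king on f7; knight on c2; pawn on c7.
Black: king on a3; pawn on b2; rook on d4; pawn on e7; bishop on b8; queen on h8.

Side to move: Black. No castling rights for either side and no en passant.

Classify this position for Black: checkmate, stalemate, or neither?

neither

Black to move; black king on a3.
In check: yes, from the white knight on c2.
Legal moves for Black: Ka4, Kb3, Ka2.
Black is in check but has 3 legal moves → neither.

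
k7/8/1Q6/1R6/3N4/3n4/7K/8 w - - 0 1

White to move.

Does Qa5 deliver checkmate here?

After Qa5: black king on a8; in check: yes, from the white queen on a5.
King squares — a7: attacked by Qa5; b7: attacked by Rb5; b8: attacked by Rb5.
Black has no legal moves → checkmate.

yes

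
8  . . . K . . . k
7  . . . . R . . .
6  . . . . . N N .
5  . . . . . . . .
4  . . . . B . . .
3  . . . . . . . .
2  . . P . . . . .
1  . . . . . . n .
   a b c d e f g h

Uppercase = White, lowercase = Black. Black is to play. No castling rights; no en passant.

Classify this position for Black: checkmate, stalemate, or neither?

Black to move; black king on h8.
In check: yes, from the white knight on g6.
King squares — g7: attacked by Re7; h7: attacked by Nf6; g8: attacked by Nf6.
Legal moves for Black: none.
In check with no legal moves → checkmate.

checkmate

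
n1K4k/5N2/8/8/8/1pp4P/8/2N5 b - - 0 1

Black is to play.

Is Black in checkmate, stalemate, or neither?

neither

Black to move; black king on h8.
In check: yes, from the white knight on f7.
King squares — g7: available; h7: available; g8: available.
Legal moves for Black: Kg8, Kh7, Kg7.
Black is in check but has 3 legal moves → neither.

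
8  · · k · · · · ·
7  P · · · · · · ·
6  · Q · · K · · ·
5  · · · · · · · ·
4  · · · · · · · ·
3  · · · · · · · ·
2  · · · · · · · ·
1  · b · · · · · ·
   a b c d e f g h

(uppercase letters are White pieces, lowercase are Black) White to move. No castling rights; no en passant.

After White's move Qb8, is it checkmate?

yes

After Qb8: black king on c8; in check: yes, from the white queen on b8.
King squares — b7: attacked by Qb8; c7: attacked by Qb8; d7: attacked by Ke6; b8: attacked by Pa7; d8: attacked by Qb8.
Black has no legal moves → checkmate.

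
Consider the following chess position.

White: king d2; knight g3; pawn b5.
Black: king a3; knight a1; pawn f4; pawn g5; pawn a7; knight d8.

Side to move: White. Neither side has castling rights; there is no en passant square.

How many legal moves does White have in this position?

White to move; king on d2.
In check: no.
Legal moves: Nh5, Nf5, Ne4, Ne2, Nh1, Nf1, Kd3, Kc3, Ke2, Ke1, Kd1, Kc1, b6.
Count: 13.

13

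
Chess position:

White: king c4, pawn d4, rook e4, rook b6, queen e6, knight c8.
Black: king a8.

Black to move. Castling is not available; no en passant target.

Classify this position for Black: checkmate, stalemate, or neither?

stalemate

Black to move; black king on a8.
In check: no.
King squares — a7: attacked by Nc8; b7: attacked by Rb6; b8: attacked by Rb6.
Legal moves for Black: none.
Not in check and no legal moves → stalemate.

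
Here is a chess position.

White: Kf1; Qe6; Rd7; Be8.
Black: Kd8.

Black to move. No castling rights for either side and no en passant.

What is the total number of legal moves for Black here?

1

Black to move; king on d8.
In check: yes, from the white rook on d7.
Legal moves: Kc8.
Count: 1.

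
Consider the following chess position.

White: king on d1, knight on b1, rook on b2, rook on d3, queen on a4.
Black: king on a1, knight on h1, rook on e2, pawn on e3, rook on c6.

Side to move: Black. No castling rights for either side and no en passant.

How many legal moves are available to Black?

Black to move; king on a1.
In check: yes, from the white queen on a4.
Legal moves: Kxb2.
Count: 1.

1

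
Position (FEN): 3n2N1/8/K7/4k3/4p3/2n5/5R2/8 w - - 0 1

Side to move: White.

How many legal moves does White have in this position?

20

White to move; king on a6.
In check: no.
Legal moves: Ne7, Nh6, Nf6, Ka7, Kb6, Ka5, Rf8, Rf7, Rf6, Rf5+, Rf4, Rf3, Rh2, Rg2, Re2, Rd2, Rc2, Rb2, Ra2, Rf1.
Count: 20.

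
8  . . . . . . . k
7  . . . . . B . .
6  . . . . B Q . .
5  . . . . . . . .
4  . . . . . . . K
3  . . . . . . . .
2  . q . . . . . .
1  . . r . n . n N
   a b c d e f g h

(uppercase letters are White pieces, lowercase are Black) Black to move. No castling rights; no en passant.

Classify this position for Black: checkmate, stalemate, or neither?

Black to move; black king on h8.
In check: yes, from the white queen on f6.
King squares — g7: attacked by Qf6; h7: available; g8: attacked by Bf7.
Legal moves for Black: Kh7, Qxf6+.
Black is in check but has 2 legal moves → neither.

neither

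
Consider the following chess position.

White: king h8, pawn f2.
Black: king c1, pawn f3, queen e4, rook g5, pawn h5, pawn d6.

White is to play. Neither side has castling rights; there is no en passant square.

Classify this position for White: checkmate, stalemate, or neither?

stalemate

White to move; white king on h8.
In check: no.
King squares — g7: attacked by Rg5; h7: attacked by Qe4; g8: attacked by Rg5.
Legal moves for White: none.
Not in check and no legal moves → stalemate.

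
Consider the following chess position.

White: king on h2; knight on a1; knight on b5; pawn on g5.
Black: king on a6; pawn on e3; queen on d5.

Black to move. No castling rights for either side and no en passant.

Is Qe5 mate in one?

After Qe5: white king on h2; in check: yes, from the black queen on e5.
White has 4 legal replies: Kh3, Kg2, Kh1, Kg1.
In check but a legal move exists → not checkmate.

no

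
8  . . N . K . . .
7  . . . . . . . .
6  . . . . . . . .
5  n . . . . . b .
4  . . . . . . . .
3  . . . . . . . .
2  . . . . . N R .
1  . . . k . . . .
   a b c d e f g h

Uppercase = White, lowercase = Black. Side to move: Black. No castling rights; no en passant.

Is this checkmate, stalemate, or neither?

Black to move; black king on d1.
In check: yes, from the white knight on f2.
Legal moves for Black: Ke2, Kd2, Kc2, Ke1, Kc1.
Black is in check but has 5 legal moves → neither.

neither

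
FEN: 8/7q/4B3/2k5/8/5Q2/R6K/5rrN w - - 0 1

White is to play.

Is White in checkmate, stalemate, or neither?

White to move; white king on h2.
In check: yes, from the black queen on h7.
King squares — g1: attacked by Rf1; h1: own knight; g2: attacked by Rg1; g3: attacked by Rg1; h3: attacked by Qh7.
Legal moves for White: Bh3, Qh5+, Qh3.
White is in check but has 3 legal moves → neither.

neither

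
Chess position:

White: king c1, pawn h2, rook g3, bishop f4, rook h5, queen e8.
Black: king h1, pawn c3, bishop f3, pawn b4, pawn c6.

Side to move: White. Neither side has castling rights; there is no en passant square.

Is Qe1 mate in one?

After Qe1: black king on h1; in check: yes, from the white queen on e1.
King squares — g1: attacked by Qe1; g2: attacked by Rg3; h2: attacked by Rh5.
Black has no legal moves → checkmate.

yes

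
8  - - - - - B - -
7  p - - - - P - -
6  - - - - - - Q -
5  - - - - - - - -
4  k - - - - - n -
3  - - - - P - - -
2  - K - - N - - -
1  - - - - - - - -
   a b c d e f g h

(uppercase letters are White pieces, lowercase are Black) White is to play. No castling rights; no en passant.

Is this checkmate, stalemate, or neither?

neither

White to move; white king on b2.
In check: no.
Legal moves for White include: Bg7, Be7, Bh6, Bd6, Bc5, Bb4, Ba3, Qg8, Qh7, Qg7, Qh6, Qf6, Qe6, Qd6, Qc6+, Qb6, Qa6#, Qh5, ... (list truncated; more exist).
White has legal moves and is not in check → neither.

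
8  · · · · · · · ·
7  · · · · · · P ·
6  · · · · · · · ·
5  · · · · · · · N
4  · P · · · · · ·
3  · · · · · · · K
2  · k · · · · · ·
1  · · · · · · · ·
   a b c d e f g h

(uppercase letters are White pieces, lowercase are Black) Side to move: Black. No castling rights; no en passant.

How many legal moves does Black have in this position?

8

Black to move; king on b2.
In check: no.
Legal moves: Kc3, Kb3, Ka3, Kc2, Ka2, Kc1, Kb1, Ka1.
Count: 8.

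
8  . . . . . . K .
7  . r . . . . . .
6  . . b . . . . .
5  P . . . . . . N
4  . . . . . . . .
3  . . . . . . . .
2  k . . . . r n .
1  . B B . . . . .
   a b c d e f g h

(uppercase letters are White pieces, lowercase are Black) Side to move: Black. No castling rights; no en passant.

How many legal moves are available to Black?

4

Black to move; king on a2.
In check: yes, from the white bishop on b1.
Legal moves: Kb3, Kxb1, Ka1, Rxb1.
Count: 4.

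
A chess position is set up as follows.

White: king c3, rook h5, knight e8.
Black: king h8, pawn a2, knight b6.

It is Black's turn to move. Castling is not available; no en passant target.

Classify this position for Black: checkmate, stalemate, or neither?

neither

Black to move; black king on h8.
In check: yes, from the white rook on h5.
King squares — g7: attacked by Ne8; h7: attacked by Rh5; g8: available.
Legal moves for Black: Kg8.
Black is in check but has 1 legal move → neither.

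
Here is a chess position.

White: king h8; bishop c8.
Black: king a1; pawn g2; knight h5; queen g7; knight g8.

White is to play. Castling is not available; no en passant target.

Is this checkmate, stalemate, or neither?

checkmate

White to move; white king on h8.
In check: yes, from the black queen on g7.
King squares — g7: attacked by Nh5; h7: attacked by Qg7; g8: attacked by Qg7.
Legal moves for White: none.
In check with no legal moves → checkmate.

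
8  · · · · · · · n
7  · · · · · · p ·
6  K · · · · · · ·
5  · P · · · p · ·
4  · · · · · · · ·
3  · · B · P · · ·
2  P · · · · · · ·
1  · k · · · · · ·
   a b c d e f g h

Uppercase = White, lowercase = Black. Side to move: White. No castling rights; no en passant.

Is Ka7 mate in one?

After Ka7: black king on b1; in check: no.
Black is not in check, so this cannot be checkmate.

no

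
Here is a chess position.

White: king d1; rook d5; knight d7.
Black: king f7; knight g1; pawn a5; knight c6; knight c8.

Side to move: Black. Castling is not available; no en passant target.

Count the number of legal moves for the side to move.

21

Black to move; king on f7.
In check: no.
Legal moves: N8e7, N8a7, Nd6, Nb6, Kg8, Ke8, Kg7, Ke7, Kg6, Ke6, Nd8, Nb8, N6e7, N6a7, Ne5, Nd4, Nb4, Nh3, Nf3, Ne2, a4.
Count: 21.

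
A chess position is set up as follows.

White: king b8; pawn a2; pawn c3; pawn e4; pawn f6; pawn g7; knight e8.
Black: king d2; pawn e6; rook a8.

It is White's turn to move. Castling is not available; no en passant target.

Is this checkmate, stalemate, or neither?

White to move; white king on b8.
In check: yes, from the black rook on a8.
King squares — a7: attacked by Ra8; b7: available; c7: available; a8: available; c8: attacked by Ra8.
Legal moves for White: Kxa8, Kc7, Kb7.
White is in check but has 3 legal moves → neither.

neither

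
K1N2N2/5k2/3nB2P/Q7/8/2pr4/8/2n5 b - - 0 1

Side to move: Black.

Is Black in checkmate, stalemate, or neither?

Black to move; black king on f7.
In check: yes, from the white bishop on e6.
King squares — e6: attacked by Nf8; f6: available; g6: attacked by Nf8; e7: attacked by Nc8; g7: attacked by Ph6; e8: available; f8: available; g8: attacked by Be6.
Legal moves for Black: Kxf8, Ke8, Kf6.
Black is in check but has 3 legal moves → neither.

neither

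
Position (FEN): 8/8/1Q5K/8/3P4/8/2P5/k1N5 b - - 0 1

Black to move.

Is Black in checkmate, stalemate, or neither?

Black to move; black king on a1.
In check: no.
King squares — b1: attacked by Qb6; a2: attacked by Nc1; b2: attacked by Qb6.
Legal moves for Black: none.
Not in check and no legal moves → stalemate.

stalemate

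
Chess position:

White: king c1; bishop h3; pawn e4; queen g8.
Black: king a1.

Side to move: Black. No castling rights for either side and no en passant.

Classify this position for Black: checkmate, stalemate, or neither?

Black to move; black king on a1.
In check: no.
King squares — b1: attacked by Kc1; a2: attacked by Qg8; b2: attacked by Kc1.
Legal moves for Black: none.
Not in check and no legal moves → stalemate.

stalemate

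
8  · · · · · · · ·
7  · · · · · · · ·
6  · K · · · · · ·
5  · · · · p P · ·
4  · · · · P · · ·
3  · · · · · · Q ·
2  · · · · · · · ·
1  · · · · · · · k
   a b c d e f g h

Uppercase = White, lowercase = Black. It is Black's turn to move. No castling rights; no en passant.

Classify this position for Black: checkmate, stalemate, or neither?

Black to move; black king on h1.
In check: no.
King squares — g1: attacked by Qg3; g2: attacked by Qg3; h2: attacked by Qg3.
Legal moves for Black: none.
Not in check and no legal moves → stalemate.

stalemate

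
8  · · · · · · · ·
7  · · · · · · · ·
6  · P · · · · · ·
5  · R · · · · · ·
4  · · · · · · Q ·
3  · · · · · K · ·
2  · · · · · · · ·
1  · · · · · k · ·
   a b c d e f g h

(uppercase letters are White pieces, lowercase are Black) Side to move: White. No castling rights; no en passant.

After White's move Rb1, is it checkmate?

yes

After Rb1: black king on f1; in check: yes, from the white rook on b1.
King squares — e1: attacked by Rb1; g1: attacked by Rb1; e2: attacked by Kf3; f2: attacked by Kf3; g2: attacked by Kf3.
Black has no legal moves → checkmate.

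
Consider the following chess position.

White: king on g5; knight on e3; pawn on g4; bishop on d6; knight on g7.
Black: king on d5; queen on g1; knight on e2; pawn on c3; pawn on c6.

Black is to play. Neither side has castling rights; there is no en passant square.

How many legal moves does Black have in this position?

Black to move; king on d5.
In check: yes, from the white knight on e3.
Legal moves: Kxd6, Ke4, Kd4, Qxe3+.
Count: 4.

4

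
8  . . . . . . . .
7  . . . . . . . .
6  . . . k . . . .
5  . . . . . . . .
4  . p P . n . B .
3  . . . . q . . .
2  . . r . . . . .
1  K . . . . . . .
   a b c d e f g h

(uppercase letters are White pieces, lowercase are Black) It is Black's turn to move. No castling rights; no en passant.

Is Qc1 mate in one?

After Qc1: white king on a1; in check: yes, from the black queen on c1.
King squares — b1: attacked by Qc1; a2: attacked by Rc2; b2: attacked by Qc1.
White has no legal moves → checkmate.

yes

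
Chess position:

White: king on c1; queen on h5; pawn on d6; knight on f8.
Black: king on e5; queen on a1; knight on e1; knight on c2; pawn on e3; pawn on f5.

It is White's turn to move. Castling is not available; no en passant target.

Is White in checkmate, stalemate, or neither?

White to move; white king on c1.
In check: yes, from the black queen on a1.
King squares — b1: attacked by Qa1; d1: attacked by Qa1; b2: attacked by Qa1; c2: attacked by Ne1; d2: attacked by Pe3.
Legal moves for White: none.
In check with no legal moves → checkmate.

checkmate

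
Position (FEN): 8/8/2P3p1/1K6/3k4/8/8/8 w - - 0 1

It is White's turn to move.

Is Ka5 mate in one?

no

After Ka5: black king on d4; in check: no.
Black is not in check, so this cannot be checkmate.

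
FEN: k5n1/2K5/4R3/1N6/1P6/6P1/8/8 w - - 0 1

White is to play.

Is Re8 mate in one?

yes

After Re8: black king on a8; in check: yes, from the white rook on e8.
King squares — a7: attacked by Nb5; b7: attacked by Kc7; b8: attacked by Kc7.
Black has no legal moves → checkmate.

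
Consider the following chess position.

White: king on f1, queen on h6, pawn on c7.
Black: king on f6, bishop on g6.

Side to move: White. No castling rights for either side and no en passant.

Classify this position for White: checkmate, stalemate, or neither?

neither

White to move; white king on f1.
In check: no.
Legal moves for White include: Qh8+, Qf8+, Qh7, Qg7+, Qxg6+, Qh5, Qg5+, Qh4+, Qf4+, Qh3, Qe3, Qh2, Qd2, Qh1, Qc1, Kg2, Kf2, Ke2, ... (list truncated; more exist).
White has legal moves and is not in check → neither.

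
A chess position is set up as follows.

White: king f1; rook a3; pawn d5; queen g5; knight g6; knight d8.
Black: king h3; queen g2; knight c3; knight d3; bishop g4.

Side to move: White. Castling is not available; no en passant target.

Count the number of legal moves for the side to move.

0

White to move; king on f1.
In check: yes, from the black queen on g2.
Legal moves: none.
Count: 0.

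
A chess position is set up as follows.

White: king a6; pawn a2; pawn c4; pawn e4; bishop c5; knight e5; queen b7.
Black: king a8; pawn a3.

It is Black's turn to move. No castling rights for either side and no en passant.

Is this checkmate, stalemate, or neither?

Black to move; black king on a8.
In check: yes, from the white queen on b7.
King squares — a7: attacked by Bc5; b7: attacked by Ka6; b8: attacked by Qb7.
Legal moves for Black: none.
In check with no legal moves → checkmate.

checkmate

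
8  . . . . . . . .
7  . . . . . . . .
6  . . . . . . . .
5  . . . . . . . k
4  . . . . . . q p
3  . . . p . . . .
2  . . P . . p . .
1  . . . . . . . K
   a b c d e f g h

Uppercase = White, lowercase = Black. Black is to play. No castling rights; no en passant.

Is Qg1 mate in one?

After Qg1: white king on h1; in check: yes, from the black queen on g1.
King squares — g1: attacked by Pf2; g2: attacked by Qg1; h2: attacked by Qg1.
White has no legal moves → checkmate.

yes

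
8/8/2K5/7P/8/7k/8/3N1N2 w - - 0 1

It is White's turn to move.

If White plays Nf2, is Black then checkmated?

After Nf2: black king on h3; in check: yes, from the white knight on f2.
Black has 2 legal replies: Kh4, Kg2.
In check but a legal move exists → not checkmate.

no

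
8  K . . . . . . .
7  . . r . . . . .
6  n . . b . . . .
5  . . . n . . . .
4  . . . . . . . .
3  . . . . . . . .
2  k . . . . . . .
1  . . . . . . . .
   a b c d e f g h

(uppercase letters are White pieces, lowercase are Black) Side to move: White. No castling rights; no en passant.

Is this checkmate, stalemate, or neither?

stalemate

White to move; white king on a8.
In check: no.
King squares — a7: attacked by Rc7; b7: attacked by Rc7; b8: attacked by Na6.
Legal moves for White: none.
Not in check and no legal moves → stalemate.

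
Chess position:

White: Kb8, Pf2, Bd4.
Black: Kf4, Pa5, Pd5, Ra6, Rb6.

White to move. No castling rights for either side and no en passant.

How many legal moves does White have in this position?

3

White to move; king on b8.
In check: yes, from the black rook on b6.
Legal moves: Kc8, Kc7, Bxb6.
Count: 3.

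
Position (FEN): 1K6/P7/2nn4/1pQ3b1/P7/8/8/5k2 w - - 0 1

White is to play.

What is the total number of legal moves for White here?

White to move; king on b8.
In check: yes, from the black knight on c6.
Legal moves: Ka8, Kc7, Qxc6.
Count: 3.

3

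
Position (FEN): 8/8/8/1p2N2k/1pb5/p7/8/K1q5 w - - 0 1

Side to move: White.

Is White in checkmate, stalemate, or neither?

checkmate

White to move; white king on a1.
In check: yes, from the black queen on c1.
King squares — b1: attacked by Qc1; a2: attacked by Bc4; b2: attacked by Qc1.
Legal moves for White: none.
In check with no legal moves → checkmate.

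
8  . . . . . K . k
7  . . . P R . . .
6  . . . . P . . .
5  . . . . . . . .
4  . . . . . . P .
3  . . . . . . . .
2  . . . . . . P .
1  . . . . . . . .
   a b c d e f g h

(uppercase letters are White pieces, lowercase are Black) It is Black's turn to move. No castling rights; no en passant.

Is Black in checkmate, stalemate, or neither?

Black to move; black king on h8.
In check: no.
King squares — g7: attacked by Re7; h7: attacked by Re7; g8: attacked by Kf8.
Legal moves for Black: none.
Not in check and no legal moves → stalemate.

stalemate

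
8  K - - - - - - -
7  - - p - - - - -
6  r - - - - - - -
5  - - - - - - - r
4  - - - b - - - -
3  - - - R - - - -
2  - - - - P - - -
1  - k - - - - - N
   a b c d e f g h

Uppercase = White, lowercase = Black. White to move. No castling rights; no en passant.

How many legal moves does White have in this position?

White to move; king on a8.
In check: yes, from the black rook on a6.
Legal moves: Kb8, Kb7.
Count: 2.

2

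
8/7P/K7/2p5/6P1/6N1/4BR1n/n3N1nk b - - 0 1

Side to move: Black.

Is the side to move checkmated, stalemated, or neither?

Black to move; black king on h1.
In check: yes, from the white knight on g3.
King squares — g1: own knight; g2: attacked by Ne1; h2: own knight.
Legal moves for Black: none.
In check with no legal moves → checkmate.

checkmate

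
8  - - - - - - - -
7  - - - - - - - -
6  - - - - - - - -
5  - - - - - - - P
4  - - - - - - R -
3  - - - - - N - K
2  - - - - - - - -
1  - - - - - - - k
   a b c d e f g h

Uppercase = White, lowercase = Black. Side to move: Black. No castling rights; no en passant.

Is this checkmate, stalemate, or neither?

stalemate

Black to move; black king on h1.
In check: no.
King squares — g1: attacked by Nf3; g2: attacked by Kh3; h2: attacked by Nf3.
Legal moves for Black: none.
Not in check and no legal moves → stalemate.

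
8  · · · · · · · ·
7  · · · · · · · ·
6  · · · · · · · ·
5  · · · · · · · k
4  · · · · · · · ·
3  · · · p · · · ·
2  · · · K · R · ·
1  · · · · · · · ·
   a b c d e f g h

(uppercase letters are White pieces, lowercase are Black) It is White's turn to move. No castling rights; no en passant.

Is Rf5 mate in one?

After Rf5: black king on h5; in check: yes, from the white rook on f5.
Black has 4 legal replies: Kh6, Kg6, Kh4, Kg4.
In check but a legal move exists → not checkmate.

no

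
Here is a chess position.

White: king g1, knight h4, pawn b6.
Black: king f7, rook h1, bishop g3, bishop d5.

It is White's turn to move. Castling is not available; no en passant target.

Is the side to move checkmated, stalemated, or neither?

checkmate

White to move; white king on g1.
In check: yes, from the black rook on h1.
King squares — f1: attacked by Rh1; h1: attacked by Bd5; f2: attacked by Bg3; g2: attacked by Bd5; h2: attacked by Rh1.
Legal moves for White: none.
In check with no legal moves → checkmate.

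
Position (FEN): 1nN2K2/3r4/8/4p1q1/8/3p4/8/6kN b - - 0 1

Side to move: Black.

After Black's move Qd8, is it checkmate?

After Qd8: white king on f8; in check: yes, from the black queen on d8.
King squares — e7: attacked by Rd7; f7: attacked by Rd7; g7: attacked by Rd7; e8: attacked by Qd8; g8: attacked by Qd8.
White has no legal moves → checkmate.

yes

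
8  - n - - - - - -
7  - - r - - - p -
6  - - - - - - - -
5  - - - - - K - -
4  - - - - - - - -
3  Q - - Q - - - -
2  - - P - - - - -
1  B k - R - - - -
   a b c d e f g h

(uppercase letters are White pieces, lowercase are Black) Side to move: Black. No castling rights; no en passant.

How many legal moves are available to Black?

Black to move; king on b1.
In check: yes, from the white rook on d1.
Legal moves: none.
Count: 0.

0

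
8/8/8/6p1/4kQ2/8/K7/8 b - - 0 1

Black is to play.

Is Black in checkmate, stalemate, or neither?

Black to move; black king on e4.
In check: yes, from the white queen on f4.
Legal moves for Black: Kd5, Kxf4, Kd3, gxf4.
Black is in check but has 4 legal moves → neither.

neither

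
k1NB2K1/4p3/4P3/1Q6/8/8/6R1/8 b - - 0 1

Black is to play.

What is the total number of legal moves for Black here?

Black to move; king on a8.
In check: no.
Legal moves: none.
Count: 0.

0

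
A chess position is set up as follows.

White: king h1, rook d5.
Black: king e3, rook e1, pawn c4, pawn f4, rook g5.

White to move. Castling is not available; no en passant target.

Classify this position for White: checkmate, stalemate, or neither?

White to move; white king on h1.
In check: yes, from the black rook on e1.
King squares — g1: attacked by Re1; g2: attacked by Rg5; h2: available.
Legal moves for White: Kh2.
White is in check but has 1 legal move → neither.

neither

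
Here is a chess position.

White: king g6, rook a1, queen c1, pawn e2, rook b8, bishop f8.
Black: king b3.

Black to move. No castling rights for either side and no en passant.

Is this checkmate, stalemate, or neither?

checkmate

Black to move; black king on b3.
In check: yes, from the white rook on b8.
King squares — a2: attacked by Ra1; b2: attacked by Qc1; c2: attacked by Qc1; a3: attacked by Ra1; c3: attacked by Qc1; a4: attacked by Ra1; b4: attacked by Rb8; c4: attacked by Qc1.
Legal moves for Black: none.
In check with no legal moves → checkmate.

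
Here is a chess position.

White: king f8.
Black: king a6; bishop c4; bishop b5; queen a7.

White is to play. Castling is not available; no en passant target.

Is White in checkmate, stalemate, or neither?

White to move; white king on f8.
In check: no.
King squares — e7: attacked by Qa7; f7: attacked by Bc4; g7: attacked by Qa7; e8: attacked by Bb5; g8: attacked by Bc4.
Legal moves for White: none.
Not in check and no legal moves → stalemate.

stalemate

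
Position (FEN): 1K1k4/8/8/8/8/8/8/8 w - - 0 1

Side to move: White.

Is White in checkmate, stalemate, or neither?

neither

White to move; white king on b8.
In check: no.
Legal moves for White: Ka8, Kb7, Ka7.
White has 3 legal moves and is not in check → neither.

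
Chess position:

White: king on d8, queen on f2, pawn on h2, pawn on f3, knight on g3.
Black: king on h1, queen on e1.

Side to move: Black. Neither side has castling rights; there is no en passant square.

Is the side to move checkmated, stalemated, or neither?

checkmate

Black to move; black king on h1.
In check: yes, from the white knight on g3.
King squares — g1: attacked by Qf2; g2: attacked by Qf2; h2: attacked by Qf2.
Legal moves for Black: none.
In check with no legal moves → checkmate.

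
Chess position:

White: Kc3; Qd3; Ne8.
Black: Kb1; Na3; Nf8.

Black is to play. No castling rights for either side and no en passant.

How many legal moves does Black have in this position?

4

Black to move; king on b1.
In check: yes, from the white queen on d3.
Legal moves: Ka2, Kc1, Ka1, Nc2.
Count: 4.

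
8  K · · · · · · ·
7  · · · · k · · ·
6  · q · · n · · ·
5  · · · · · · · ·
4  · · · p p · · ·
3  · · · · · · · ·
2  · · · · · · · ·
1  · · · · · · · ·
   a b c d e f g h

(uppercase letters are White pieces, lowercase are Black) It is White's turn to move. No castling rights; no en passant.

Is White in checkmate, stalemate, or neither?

White to move; white king on a8.
In check: no.
King squares — a7: attacked by Qb6; b7: attacked by Qb6; b8: attacked by Qb6.
Legal moves for White: none.
Not in check and no legal moves → stalemate.

stalemate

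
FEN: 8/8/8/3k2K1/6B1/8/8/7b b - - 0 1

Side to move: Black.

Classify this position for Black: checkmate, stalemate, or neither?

neither

Black to move; black king on d5.
In check: no.
Legal moves for Black: Kd6, Kc6, Ke5, Kc5, Ke4, Kd4, Kc4, Be4, Bf3, Bg2.
Black has 10 legal moves and is not in check → neither.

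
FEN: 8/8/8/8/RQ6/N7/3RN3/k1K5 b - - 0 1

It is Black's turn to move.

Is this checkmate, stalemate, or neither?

Black to move; black king on a1.
In check: no.
King squares — b1: attacked by Kc1; a2: attacked by Rd2; b2: attacked by Kc1.
Legal moves for Black: none.
Not in check and no legal moves → stalemate.

stalemate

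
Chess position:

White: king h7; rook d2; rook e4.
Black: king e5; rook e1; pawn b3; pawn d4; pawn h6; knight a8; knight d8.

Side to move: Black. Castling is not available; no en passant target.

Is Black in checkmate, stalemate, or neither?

neither

Black to move; black king on e5.
In check: yes, from the white rook on e4.
King squares — d4: own pawn; e4: available; f4: attacked by Re4; d5: available; f5: available; d6: available; e6: attacked by Re4; f6: available.
Legal moves for Black: Kf6, Kd6, Kf5, Kd5, Kxe4, Rxe4.
Black is in check but has 6 legal moves → neither.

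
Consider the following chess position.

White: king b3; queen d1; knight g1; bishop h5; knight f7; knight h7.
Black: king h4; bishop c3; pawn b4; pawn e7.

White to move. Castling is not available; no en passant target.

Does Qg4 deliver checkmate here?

After Qg4: black king on h4; in check: yes, from the white queen on g4.
King squares — g3: attacked by Qg4; h3: attacked by Ng1; g4: attacked by Bh5; g5: attacked by Qg4; h5: attacked by Qg4.
Black has no legal moves → checkmate.

yes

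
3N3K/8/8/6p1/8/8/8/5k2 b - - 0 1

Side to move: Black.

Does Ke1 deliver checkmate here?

After Ke1: white king on h8; in check: no.
White is not in check, so this cannot be checkmate.

no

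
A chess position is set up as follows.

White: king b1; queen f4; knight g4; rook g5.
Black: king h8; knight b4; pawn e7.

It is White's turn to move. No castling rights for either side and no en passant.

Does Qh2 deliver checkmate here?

After Qh2: black king on h8; in check: yes, from the white queen on h2.
King squares — g7: attacked by Rg5; h7: attacked by Qh2; g8: attacked by Rg5.
Black has no legal moves → checkmate.

yes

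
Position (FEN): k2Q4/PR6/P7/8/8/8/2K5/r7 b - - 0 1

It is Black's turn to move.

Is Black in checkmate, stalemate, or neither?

checkmate

Black to move; black king on a8.
In check: yes, from the white queen on d8.
King squares — a7: attacked by Rb7; b7: attacked by Pa6; b8: attacked by Pa7.
Legal moves for Black: none.
In check with no legal moves → checkmate.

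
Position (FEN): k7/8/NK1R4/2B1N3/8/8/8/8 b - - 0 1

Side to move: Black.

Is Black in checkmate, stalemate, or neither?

stalemate

Black to move; black king on a8.
In check: no.
King squares — a7: attacked by Kb6; b7: attacked by Kb6; b8: attacked by Na6.
Legal moves for Black: none.
Not in check and no legal moves → stalemate.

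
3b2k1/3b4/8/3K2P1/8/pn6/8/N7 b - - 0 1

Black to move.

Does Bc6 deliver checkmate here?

After Bc6: white king on d5; in check: yes, from the black bishop on c6.
White has 5 legal replies: Ke6, Kd6, Kxc6, Ke5, Kc4.
In check but a legal move exists → not checkmate.

no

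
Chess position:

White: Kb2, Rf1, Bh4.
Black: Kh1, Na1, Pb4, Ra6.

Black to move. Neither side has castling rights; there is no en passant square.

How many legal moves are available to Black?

2

Black to move; king on h1.
In check: yes, from the white rook on f1.
Legal moves: Kh2, Kg2.
Count: 2.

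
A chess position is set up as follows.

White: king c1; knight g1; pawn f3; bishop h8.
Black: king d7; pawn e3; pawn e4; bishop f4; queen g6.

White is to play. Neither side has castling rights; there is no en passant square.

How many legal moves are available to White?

White to move; king on c1.
In check: no.
Legal moves: Bg7, Bf6, Be5, Bd4, Bc3, Bb2, Ba1, Nh3, Ne2, Kc2, Kb2, Kd1, Kb1, fxe4.
Count: 14.

14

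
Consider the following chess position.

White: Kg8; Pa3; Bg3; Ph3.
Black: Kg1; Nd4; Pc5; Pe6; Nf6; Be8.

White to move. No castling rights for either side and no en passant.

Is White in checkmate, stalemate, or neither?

neither

White to move; white king on g8.
In check: yes, from the black knight on f6.
Legal moves for White: Kh8, Kf8, Kg7.
White is in check but has 3 legal moves → neither.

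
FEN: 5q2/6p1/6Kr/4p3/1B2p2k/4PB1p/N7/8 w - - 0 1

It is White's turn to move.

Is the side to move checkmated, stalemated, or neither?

White to move; white king on g6.
In check: yes, from the black rook on h6.
King squares — f5: attacked by Qf8; g5: attacked by Kh4; h5: attacked by Kh4; f6: attacked by Rh6; h6: attacked by Pg7; f7: attacked by Qf8; g7: attacked by Qf8; h7: attacked by Rh6.
Legal moves for White: none.
In check with no legal moves → checkmate.

checkmate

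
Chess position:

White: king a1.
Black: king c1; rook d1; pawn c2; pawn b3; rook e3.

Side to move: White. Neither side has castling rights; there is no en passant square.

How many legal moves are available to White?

White to move; king on a1.
In check: no.
Legal moves: none.
Count: 0.

0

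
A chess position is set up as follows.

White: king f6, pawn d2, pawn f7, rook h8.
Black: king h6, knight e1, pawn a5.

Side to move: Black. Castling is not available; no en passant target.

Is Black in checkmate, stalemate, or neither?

Black to move; black king on h6.
In check: yes, from the white rook on h8.
King squares — g5: attacked by Kf6; h5: attacked by Rh8; g6: attacked by Kf6; g7: attacked by Kf6; h7: attacked by Rh8.
Legal moves for Black: none.
In check with no legal moves → checkmate.

checkmate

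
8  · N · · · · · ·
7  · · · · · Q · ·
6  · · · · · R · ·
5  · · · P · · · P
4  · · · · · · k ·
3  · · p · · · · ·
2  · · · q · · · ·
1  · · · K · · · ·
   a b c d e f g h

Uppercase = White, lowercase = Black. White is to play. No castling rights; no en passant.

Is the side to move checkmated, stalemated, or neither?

checkmate

White to move; white king on d1.
In check: yes, from the black queen on d2.
King squares — c1: attacked by Qd2; e1: attacked by Qd2; c2: attacked by Qd2; d2: attacked by Pc3; e2: attacked by Qd2.
Legal moves for White: none.
In check with no legal moves → checkmate.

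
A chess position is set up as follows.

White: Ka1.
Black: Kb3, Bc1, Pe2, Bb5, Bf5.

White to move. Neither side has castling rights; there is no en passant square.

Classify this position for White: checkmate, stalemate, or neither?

White to move; white king on a1.
In check: no.
King squares — b1: attacked by Bf5; a2: attacked by Kb3; b2: attacked by Bc1.
Legal moves for White: none.
Not in check and no legal moves → stalemate.

stalemate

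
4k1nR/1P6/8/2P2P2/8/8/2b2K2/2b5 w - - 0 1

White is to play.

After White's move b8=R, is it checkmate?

no

After b8=R: black king on e8; in check: yes, from the white rook on b8.
Black has 3 legal replies: Kf7, Ke7, Kd7.
In check but a legal move exists → not checkmate.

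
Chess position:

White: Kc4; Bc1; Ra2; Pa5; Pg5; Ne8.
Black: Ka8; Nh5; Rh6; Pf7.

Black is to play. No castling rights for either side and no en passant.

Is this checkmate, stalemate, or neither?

Black to move; black king on a8.
In check: no.
Legal moves for Black: Kb8, Kb7, Ka7, Rh8, Rh7, Rg6, Rf6, Re6, Rd6, Rc6+, Rb6, Ra6, Ng7, Nf6, Nf4, Ng3, f6, f5.
Black has 18 legal moves and is not in check → neither.

neither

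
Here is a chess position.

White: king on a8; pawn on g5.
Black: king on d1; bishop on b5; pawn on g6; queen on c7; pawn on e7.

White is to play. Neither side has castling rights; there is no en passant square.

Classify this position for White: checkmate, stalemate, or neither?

White to move; white king on a8.
In check: no.
King squares — a7: attacked by Qc7; b7: attacked by Qc7; b8: attacked by Qc7.
Legal moves for White: none.
Not in check and no legal moves → stalemate.

stalemate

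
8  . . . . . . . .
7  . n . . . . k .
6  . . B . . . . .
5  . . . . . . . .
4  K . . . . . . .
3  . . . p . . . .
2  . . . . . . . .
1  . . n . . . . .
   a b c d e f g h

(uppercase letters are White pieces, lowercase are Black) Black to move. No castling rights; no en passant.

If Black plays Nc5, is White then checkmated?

no

After Nc5: white king on a4; in check: yes, from the black knight on c5.
White has 4 legal replies: Kb5, Ka5, Kb4, Ka3.
In check but a legal move exists → not checkmate.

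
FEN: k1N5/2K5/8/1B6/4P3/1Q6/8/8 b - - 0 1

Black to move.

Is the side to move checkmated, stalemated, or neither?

Black to move; black king on a8.
In check: no.
King squares — a7: attacked by Nc8; b7: attacked by Kc7; b8: attacked by Kc7.
Legal moves for Black: none.
Not in check and no legal moves → stalemate.

stalemate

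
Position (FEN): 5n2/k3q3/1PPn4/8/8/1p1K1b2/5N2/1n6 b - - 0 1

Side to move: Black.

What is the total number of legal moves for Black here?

Black to move; king on a7.
In check: yes, from the white pawn on b6.
Legal moves: Kb8, Ka8, Kxb6, Ka6.
Count: 4.

4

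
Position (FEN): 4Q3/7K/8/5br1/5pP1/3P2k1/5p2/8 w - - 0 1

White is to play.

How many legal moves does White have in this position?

White to move; king on h7.
In check: yes, from the black bishop on f5.
Legal moves: Kh8, Kh6, Qg6, gxf5.
Count: 4.

4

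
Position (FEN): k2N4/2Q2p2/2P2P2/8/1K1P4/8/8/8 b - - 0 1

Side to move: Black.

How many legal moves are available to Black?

0

Black to move; king on a8.
In check: no.
Legal moves: none.
Count: 0.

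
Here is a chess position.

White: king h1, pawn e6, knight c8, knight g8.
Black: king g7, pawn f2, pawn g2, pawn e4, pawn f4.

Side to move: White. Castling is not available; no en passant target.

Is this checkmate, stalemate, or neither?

neither

White to move; white king on h1.
In check: yes, from the black pawn on g2.
King squares — g1: attacked by Pf2; g2: available; h2: available.
Legal moves for White: Kh2, Kxg2.
White is in check but has 2 legal moves → neither.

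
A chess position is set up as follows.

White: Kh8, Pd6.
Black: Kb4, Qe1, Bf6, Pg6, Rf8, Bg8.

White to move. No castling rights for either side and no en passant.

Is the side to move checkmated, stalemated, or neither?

White to move; white king on h8.
In check: yes, from the black bishop on f6.
King squares — g7: attacked by Bf6; h7: attacked by Bg8; g8: attacked by Rf8.
Legal moves for White: none.
In check with no legal moves → checkmate.

checkmate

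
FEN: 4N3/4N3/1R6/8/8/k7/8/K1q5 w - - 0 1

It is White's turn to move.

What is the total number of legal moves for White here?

White to move; king on a1.
In check: yes, from the black queen on c1.
Legal moves: Rb1.
Count: 1.

1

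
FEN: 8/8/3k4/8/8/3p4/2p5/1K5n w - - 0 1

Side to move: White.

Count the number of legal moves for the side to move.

4

White to move; king on b1.
In check: yes, from the black pawn on c2.
Legal moves: Kb2, Ka2, Kc1, Ka1.
Count: 4.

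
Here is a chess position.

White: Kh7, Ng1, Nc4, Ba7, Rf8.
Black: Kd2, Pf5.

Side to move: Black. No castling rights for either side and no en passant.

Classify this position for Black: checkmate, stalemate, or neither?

neither

Black to move; black king on d2.
In check: yes, from the white knight on c4.
King squares — c1: available; d1: available; e1: available; c2: available; e2: attacked by Ng1; c3: available; d3: available; e3: attacked by Nc4.
Legal moves for Black: Kd3, Kc3, Kc2, Ke1, Kd1, Kc1.
Black is in check but has 6 legal moves → neither.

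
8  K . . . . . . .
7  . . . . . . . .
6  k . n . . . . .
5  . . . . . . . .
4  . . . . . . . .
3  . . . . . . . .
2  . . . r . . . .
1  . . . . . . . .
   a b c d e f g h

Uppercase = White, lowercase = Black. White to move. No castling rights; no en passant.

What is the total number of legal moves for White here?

White to move; king on a8.
In check: no.
Legal moves: none.
Count: 0.

0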